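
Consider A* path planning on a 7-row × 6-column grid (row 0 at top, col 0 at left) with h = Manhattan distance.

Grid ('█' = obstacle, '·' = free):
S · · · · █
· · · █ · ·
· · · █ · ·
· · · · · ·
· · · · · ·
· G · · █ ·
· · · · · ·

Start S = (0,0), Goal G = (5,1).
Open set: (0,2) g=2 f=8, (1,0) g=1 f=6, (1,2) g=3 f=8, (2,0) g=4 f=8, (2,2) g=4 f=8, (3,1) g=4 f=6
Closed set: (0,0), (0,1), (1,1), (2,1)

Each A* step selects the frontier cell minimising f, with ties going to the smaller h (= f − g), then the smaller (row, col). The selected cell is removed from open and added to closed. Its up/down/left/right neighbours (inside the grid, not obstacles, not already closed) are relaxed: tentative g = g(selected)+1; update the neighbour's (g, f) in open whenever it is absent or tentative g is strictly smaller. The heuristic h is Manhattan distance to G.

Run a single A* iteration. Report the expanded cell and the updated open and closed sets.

step 1: expand (3,1) (f=6, h=2) → closed; open now [(0,2) g=2 f=8, (1,0) g=1 f=6, (1,2) g=3 f=8, (2,0) g=4 f=8, (2,2) g=4 f=8, (3,0) g=5 f=8, (3,2) g=5 f=8, (4,1) g=5 f=6]

expanded=(3,1); open=[(0,2) g=2 f=8, (1,0) g=1 f=6, (1,2) g=3 f=8, (2,0) g=4 f=8, (2,2) g=4 f=8, (3,0) g=5 f=8, (3,2) g=5 f=8, (4,1) g=5 f=6]; closed=[(0,0), (0,1), (1,1), (2,1), (3,1)]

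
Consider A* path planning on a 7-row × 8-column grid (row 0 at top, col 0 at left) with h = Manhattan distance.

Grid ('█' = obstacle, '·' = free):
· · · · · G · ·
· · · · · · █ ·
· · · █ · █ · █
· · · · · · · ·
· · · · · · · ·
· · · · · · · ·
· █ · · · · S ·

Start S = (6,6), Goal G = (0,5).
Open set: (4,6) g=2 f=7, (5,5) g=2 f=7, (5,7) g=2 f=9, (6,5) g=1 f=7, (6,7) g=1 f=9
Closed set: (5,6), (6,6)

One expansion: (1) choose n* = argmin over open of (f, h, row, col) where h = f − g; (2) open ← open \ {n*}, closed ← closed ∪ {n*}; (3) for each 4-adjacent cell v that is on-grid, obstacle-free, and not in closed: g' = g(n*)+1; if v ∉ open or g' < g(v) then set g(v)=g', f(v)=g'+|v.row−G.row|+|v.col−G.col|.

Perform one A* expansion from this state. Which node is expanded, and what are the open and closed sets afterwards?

step 1: expand (4,6) (f=7, h=5) → closed; open now [(3,6) g=3 f=7, (4,5) g=3 f=7, (4,7) g=3 f=9, (5,5) g=2 f=7, (5,7) g=2 f=9, (6,5) g=1 f=7, (6,7) g=1 f=9]

expanded=(4,6); open=[(3,6) g=3 f=7, (4,5) g=3 f=7, (4,7) g=3 f=9, (5,5) g=2 f=7, (5,7) g=2 f=9, (6,5) g=1 f=7, (6,7) g=1 f=9]; closed=[(4,6), (5,6), (6,6)]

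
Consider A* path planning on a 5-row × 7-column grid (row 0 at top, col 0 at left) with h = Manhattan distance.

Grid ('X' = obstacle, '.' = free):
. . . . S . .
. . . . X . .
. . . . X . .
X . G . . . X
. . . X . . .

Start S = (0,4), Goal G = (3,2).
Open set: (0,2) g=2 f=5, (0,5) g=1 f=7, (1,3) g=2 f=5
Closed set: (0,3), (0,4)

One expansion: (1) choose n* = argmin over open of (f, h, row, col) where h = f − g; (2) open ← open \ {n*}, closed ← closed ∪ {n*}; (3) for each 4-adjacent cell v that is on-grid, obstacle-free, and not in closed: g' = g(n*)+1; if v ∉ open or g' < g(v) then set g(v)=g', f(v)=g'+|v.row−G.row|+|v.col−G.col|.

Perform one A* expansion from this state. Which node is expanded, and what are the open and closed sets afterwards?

expanded=(0,2); open=[(0,1) g=3 f=7, (0,5) g=1 f=7, (1,2) g=3 f=5, (1,3) g=2 f=5]; closed=[(0,2), (0,3), (0,4)]

step 1: expand (0,2) (f=5, h=3) → closed; open now [(0,1) g=3 f=7, (0,5) g=1 f=7, (1,2) g=3 f=5, (1,3) g=2 f=5]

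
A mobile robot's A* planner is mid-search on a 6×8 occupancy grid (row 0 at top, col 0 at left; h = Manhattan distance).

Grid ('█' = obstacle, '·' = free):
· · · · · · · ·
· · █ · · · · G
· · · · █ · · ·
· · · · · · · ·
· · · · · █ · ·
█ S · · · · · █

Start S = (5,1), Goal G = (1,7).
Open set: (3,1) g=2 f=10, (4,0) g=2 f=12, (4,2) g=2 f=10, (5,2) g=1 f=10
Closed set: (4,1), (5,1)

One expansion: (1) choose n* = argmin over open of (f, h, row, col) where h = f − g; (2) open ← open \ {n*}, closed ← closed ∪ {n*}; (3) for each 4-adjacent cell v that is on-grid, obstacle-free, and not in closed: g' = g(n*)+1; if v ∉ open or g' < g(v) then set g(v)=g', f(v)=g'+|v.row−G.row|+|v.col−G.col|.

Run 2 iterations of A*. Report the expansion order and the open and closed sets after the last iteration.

step 1: expand (3,1) (f=10, h=8) → closed; open now [(2,1) g=3 f=10, (3,0) g=3 f=12, (3,2) g=3 f=10, (4,0) g=2 f=12, (4,2) g=2 f=10, (5,2) g=1 f=10]
step 2: expand (2,1) (f=10, h=7) → closed; open now [(1,1) g=4 f=10, (2,0) g=4 f=12, (2,2) g=4 f=10, (3,0) g=3 f=12, (3,2) g=3 f=10, (4,0) g=2 f=12, (4,2) g=2 f=10, (5,2) g=1 f=10]

order=[(3,1) → (2,1)]; open=[(1,1) g=4 f=10, (2,0) g=4 f=12, (2,2) g=4 f=10, (3,0) g=3 f=12, (3,2) g=3 f=10, (4,0) g=2 f=12, (4,2) g=2 f=10, (5,2) g=1 f=10]; closed=[(2,1), (3,1), (4,1), (5,1)]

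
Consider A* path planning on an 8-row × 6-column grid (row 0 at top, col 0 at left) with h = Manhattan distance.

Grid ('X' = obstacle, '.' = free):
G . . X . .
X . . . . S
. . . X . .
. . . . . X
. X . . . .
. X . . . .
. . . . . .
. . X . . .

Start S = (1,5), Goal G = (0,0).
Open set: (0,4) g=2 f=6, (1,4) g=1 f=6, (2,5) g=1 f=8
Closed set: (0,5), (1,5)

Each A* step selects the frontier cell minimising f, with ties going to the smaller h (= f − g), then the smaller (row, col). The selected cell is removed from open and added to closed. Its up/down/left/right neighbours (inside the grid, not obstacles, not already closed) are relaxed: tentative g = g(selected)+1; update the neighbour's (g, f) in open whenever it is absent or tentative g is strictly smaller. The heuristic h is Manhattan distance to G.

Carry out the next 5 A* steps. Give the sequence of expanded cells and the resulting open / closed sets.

order=[(0,4) → (1,4) → (1,3) → (1,2) → (0,2)]; open=[(0,1) g=5 f=6, (1,1) g=4 f=6, (2,2) g=4 f=8, (2,4) g=2 f=8, (2,5) g=1 f=8]; closed=[(0,2), (0,4), (0,5), (1,2), (1,3), (1,4), (1,5)]

step 1: expand (0,4) (f=6, h=4) → closed; open now [(1,4) g=1 f=6, (2,5) g=1 f=8]
step 2: expand (1,4) (f=6, h=5) → closed; open now [(1,3) g=2 f=6, (2,4) g=2 f=8, (2,5) g=1 f=8]
step 3: expand (1,3) (f=6, h=4) → closed; open now [(1,2) g=3 f=6, (2,4) g=2 f=8, (2,5) g=1 f=8]
step 4: expand (1,2) (f=6, h=3) → closed; open now [(0,2) g=4 f=6, (1,1) g=4 f=6, (2,2) g=4 f=8, (2,4) g=2 f=8, (2,5) g=1 f=8]
step 5: expand (0,2) (f=6, h=2) → closed; open now [(0,1) g=5 f=6, (1,1) g=4 f=6, (2,2) g=4 f=8, (2,4) g=2 f=8, (2,5) g=1 f=8]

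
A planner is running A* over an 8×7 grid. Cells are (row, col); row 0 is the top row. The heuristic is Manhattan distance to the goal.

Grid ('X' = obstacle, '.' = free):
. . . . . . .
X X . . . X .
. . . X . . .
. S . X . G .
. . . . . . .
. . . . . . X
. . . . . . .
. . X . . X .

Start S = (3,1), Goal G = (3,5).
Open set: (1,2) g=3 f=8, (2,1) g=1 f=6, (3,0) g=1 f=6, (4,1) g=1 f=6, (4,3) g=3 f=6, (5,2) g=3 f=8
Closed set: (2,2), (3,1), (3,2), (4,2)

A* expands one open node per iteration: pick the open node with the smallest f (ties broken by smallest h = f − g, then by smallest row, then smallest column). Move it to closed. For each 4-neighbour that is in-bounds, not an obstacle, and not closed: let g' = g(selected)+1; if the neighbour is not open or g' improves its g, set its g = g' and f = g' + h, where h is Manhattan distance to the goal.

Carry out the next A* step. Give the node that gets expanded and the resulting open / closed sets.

expanded=(4,3); open=[(1,2) g=3 f=8, (2,1) g=1 f=6, (3,0) g=1 f=6, (4,1) g=1 f=6, (4,4) g=4 f=6, (5,2) g=3 f=8, (5,3) g=4 f=8]; closed=[(2,2), (3,1), (3,2), (4,2), (4,3)]

step 1: expand (4,3) (f=6, h=3) → closed; open now [(1,2) g=3 f=8, (2,1) g=1 f=6, (3,0) g=1 f=6, (4,1) g=1 f=6, (4,4) g=4 f=6, (5,2) g=3 f=8, (5,3) g=4 f=8]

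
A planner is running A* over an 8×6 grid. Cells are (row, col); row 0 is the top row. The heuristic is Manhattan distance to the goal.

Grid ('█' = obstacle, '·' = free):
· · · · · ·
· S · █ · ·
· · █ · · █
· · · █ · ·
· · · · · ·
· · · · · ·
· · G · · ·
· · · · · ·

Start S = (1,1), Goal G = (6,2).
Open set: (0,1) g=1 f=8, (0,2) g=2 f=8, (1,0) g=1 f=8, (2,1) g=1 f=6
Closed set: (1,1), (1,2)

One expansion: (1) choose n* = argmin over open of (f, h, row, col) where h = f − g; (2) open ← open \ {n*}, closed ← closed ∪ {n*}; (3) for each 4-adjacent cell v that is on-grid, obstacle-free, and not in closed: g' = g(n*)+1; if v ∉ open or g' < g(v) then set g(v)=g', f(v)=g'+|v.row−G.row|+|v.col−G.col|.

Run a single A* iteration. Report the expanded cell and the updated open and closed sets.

step 1: expand (2,1) (f=6, h=5) → closed; open now [(0,1) g=1 f=8, (0,2) g=2 f=8, (1,0) g=1 f=8, (2,0) g=2 f=8, (3,1) g=2 f=6]

expanded=(2,1); open=[(0,1) g=1 f=8, (0,2) g=2 f=8, (1,0) g=1 f=8, (2,0) g=2 f=8, (3,1) g=2 f=6]; closed=[(1,1), (1,2), (2,1)]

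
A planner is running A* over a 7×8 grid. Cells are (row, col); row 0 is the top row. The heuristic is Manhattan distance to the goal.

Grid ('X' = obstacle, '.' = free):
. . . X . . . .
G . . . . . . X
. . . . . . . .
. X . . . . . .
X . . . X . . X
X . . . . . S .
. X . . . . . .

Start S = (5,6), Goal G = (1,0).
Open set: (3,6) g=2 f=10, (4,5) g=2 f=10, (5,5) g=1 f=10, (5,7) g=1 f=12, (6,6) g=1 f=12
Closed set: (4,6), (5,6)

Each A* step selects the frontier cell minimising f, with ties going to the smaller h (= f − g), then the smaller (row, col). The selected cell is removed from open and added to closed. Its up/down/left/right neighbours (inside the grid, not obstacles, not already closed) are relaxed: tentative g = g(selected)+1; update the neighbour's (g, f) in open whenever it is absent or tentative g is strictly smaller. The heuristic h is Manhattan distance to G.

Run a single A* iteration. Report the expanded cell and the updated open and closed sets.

expanded=(3,6); open=[(2,6) g=3 f=10, (3,5) g=3 f=10, (3,7) g=3 f=12, (4,5) g=2 f=10, (5,5) g=1 f=10, (5,7) g=1 f=12, (6,6) g=1 f=12]; closed=[(3,6), (4,6), (5,6)]

step 1: expand (3,6) (f=10, h=8) → closed; open now [(2,6) g=3 f=10, (3,5) g=3 f=10, (3,7) g=3 f=12, (4,5) g=2 f=10, (5,5) g=1 f=10, (5,7) g=1 f=12, (6,6) g=1 f=12]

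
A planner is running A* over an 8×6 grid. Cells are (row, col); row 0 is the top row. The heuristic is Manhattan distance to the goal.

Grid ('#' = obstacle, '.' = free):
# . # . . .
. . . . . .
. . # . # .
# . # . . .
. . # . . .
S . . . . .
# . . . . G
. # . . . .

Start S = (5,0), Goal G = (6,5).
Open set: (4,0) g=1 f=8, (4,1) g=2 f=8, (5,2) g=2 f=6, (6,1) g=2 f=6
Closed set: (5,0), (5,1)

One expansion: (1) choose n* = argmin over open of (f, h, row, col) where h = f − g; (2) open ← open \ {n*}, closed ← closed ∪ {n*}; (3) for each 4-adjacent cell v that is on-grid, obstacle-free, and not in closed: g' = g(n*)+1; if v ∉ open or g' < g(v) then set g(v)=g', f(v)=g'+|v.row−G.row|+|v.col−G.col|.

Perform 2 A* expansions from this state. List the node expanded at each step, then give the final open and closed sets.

order=[(5,2) → (5,3)]; open=[(4,0) g=1 f=8, (4,1) g=2 f=8, (4,3) g=4 f=8, (5,4) g=4 f=6, (6,1) g=2 f=6, (6,2) g=3 f=6, (6,3) g=4 f=6]; closed=[(5,0), (5,1), (5,2), (5,3)]

step 1: expand (5,2) (f=6, h=4) → closed; open now [(4,0) g=1 f=8, (4,1) g=2 f=8, (5,3) g=3 f=6, (6,1) g=2 f=6, (6,2) g=3 f=6]
step 2: expand (5,3) (f=6, h=3) → closed; open now [(4,0) g=1 f=8, (4,1) g=2 f=8, (4,3) g=4 f=8, (5,4) g=4 f=6, (6,1) g=2 f=6, (6,2) g=3 f=6, (6,3) g=4 f=6]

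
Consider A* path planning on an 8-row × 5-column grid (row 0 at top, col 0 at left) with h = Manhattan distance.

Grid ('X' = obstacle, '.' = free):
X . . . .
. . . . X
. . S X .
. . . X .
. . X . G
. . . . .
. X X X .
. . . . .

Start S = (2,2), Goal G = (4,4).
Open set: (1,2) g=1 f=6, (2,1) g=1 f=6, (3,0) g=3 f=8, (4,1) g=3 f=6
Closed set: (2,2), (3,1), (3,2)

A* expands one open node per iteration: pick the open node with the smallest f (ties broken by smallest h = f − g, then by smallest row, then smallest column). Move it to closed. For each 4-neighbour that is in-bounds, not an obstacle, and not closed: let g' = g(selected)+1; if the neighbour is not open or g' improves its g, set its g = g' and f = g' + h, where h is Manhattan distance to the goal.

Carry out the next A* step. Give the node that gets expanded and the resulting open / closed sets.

step 1: expand (4,1) (f=6, h=3) → closed; open now [(1,2) g=1 f=6, (2,1) g=1 f=6, (3,0) g=3 f=8, (4,0) g=4 f=8, (5,1) g=4 f=8]

expanded=(4,1); open=[(1,2) g=1 f=6, (2,1) g=1 f=6, (3,0) g=3 f=8, (4,0) g=4 f=8, (5,1) g=4 f=8]; closed=[(2,2), (3,1), (3,2), (4,1)]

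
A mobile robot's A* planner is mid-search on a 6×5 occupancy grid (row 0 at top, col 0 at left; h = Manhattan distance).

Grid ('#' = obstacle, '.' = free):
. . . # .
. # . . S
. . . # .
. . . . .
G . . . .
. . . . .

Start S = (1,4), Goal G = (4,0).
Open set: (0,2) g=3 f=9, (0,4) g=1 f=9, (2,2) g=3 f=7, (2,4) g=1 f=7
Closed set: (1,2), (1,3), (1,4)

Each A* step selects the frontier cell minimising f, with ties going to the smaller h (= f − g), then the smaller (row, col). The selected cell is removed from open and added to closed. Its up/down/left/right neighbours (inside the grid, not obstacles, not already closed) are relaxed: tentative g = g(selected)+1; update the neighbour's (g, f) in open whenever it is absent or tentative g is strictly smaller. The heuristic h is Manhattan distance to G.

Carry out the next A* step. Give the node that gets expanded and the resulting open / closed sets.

step 1: expand (2,2) (f=7, h=4) → closed; open now [(0,2) g=3 f=9, (0,4) g=1 f=9, (2,1) g=4 f=7, (2,4) g=1 f=7, (3,2) g=4 f=7]

expanded=(2,2); open=[(0,2) g=3 f=9, (0,4) g=1 f=9, (2,1) g=4 f=7, (2,4) g=1 f=7, (3,2) g=4 f=7]; closed=[(1,2), (1,3), (1,4), (2,2)]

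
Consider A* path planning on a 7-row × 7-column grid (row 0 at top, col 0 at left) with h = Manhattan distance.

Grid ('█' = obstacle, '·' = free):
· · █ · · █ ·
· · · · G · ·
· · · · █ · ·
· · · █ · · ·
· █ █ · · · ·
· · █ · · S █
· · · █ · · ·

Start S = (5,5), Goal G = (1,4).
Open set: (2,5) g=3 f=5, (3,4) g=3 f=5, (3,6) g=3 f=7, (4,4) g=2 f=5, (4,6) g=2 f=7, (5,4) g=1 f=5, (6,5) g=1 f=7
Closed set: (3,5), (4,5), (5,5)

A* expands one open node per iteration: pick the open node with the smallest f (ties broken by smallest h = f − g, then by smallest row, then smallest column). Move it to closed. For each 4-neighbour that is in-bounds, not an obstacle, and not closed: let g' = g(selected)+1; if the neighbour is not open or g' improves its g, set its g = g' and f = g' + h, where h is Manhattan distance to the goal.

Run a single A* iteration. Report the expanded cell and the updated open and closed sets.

step 1: expand (2,5) (f=5, h=2) → closed; open now [(1,5) g=4 f=5, (2,6) g=4 f=7, (3,4) g=3 f=5, (3,6) g=3 f=7, (4,4) g=2 f=5, (4,6) g=2 f=7, (5,4) g=1 f=5, (6,5) g=1 f=7]

expanded=(2,5); open=[(1,5) g=4 f=5, (2,6) g=4 f=7, (3,4) g=3 f=5, (3,6) g=3 f=7, (4,4) g=2 f=5, (4,6) g=2 f=7, (5,4) g=1 f=5, (6,5) g=1 f=7]; closed=[(2,5), (3,5), (4,5), (5,5)]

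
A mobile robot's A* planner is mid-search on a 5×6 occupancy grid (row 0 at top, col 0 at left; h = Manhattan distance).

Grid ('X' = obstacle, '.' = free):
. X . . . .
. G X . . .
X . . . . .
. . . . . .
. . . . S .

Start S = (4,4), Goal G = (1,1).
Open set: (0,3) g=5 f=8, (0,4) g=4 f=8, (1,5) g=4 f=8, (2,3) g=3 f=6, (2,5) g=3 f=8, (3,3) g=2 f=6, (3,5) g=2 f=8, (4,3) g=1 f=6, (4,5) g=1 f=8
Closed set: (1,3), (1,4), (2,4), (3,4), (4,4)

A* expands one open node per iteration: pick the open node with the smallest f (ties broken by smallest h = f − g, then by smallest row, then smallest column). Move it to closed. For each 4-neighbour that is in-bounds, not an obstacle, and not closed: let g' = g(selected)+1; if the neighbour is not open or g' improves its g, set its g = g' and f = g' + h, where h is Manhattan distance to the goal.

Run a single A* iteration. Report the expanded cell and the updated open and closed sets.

expanded=(2,3); open=[(0,3) g=5 f=8, (0,4) g=4 f=8, (1,5) g=4 f=8, (2,2) g=4 f=6, (2,5) g=3 f=8, (3,3) g=2 f=6, (3,5) g=2 f=8, (4,3) g=1 f=6, (4,5) g=1 f=8]; closed=[(1,3), (1,4), (2,3), (2,4), (3,4), (4,4)]

step 1: expand (2,3) (f=6, h=3) → closed; open now [(0,3) g=5 f=8, (0,4) g=4 f=8, (1,5) g=4 f=8, (2,2) g=4 f=6, (2,5) g=3 f=8, (3,3) g=2 f=6, (3,5) g=2 f=8, (4,3) g=1 f=6, (4,5) g=1 f=8]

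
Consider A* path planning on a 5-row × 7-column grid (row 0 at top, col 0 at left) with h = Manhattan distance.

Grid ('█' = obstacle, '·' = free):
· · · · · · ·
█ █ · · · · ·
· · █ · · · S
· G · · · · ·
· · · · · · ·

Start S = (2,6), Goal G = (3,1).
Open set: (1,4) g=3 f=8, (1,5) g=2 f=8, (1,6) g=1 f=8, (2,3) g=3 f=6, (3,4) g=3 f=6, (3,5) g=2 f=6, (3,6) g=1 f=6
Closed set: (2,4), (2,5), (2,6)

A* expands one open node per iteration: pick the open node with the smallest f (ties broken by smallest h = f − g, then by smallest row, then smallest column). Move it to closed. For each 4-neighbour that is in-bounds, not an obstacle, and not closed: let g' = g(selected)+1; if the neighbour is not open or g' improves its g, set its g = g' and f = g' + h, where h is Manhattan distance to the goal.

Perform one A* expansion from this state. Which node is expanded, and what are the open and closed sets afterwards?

expanded=(2,3); open=[(1,3) g=4 f=8, (1,4) g=3 f=8, (1,5) g=2 f=8, (1,6) g=1 f=8, (3,3) g=4 f=6, (3,4) g=3 f=6, (3,5) g=2 f=6, (3,6) g=1 f=6]; closed=[(2,3), (2,4), (2,5), (2,6)]

step 1: expand (2,3) (f=6, h=3) → closed; open now [(1,3) g=4 f=8, (1,4) g=3 f=8, (1,5) g=2 f=8, (1,6) g=1 f=8, (3,3) g=4 f=6, (3,4) g=3 f=6, (3,5) g=2 f=6, (3,6) g=1 f=6]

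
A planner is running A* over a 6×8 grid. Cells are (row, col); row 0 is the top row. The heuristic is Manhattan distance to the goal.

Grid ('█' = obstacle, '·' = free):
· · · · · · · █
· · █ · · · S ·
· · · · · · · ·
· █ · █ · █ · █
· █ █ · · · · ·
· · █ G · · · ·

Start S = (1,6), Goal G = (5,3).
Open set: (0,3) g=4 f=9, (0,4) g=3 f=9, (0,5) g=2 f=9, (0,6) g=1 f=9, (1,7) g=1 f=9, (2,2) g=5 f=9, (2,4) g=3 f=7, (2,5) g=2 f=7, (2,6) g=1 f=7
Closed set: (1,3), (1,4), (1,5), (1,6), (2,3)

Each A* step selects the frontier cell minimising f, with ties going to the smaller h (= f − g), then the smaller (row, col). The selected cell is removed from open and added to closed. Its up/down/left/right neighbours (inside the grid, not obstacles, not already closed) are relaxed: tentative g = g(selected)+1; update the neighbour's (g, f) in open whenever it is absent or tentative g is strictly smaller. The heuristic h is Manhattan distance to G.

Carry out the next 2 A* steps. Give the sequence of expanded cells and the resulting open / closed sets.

order=[(2,4) → (3,4)]; open=[(0,3) g=4 f=9, (0,4) g=3 f=9, (0,5) g=2 f=9, (0,6) g=1 f=9, (1,7) g=1 f=9, (2,2) g=5 f=9, (2,5) g=2 f=7, (2,6) g=1 f=7, (4,4) g=5 f=7]; closed=[(1,3), (1,4), (1,5), (1,6), (2,3), (2,4), (3,4)]

step 1: expand (2,4) (f=7, h=4) → closed; open now [(0,3) g=4 f=9, (0,4) g=3 f=9, (0,5) g=2 f=9, (0,6) g=1 f=9, (1,7) g=1 f=9, (2,2) g=5 f=9, (2,5) g=2 f=7, (2,6) g=1 f=7, (3,4) g=4 f=7]
step 2: expand (3,4) (f=7, h=3) → closed; open now [(0,3) g=4 f=9, (0,4) g=3 f=9, (0,5) g=2 f=9, (0,6) g=1 f=9, (1,7) g=1 f=9, (2,2) g=5 f=9, (2,5) g=2 f=7, (2,6) g=1 f=7, (4,4) g=5 f=7]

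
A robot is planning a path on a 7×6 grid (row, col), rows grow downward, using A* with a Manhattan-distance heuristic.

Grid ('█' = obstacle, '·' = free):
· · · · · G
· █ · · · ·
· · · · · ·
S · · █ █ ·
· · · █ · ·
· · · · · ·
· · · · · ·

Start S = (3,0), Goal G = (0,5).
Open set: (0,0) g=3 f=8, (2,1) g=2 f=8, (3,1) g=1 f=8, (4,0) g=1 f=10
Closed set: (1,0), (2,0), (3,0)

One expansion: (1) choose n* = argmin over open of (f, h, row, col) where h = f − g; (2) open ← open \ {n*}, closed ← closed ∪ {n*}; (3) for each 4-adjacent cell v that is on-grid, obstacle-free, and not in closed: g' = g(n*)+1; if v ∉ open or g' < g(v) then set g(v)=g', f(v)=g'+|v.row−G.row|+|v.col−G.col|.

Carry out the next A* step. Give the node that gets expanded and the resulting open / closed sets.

expanded=(0,0); open=[(0,1) g=4 f=8, (2,1) g=2 f=8, (3,1) g=1 f=8, (4,0) g=1 f=10]; closed=[(0,0), (1,0), (2,0), (3,0)]

step 1: expand (0,0) (f=8, h=5) → closed; open now [(0,1) g=4 f=8, (2,1) g=2 f=8, (3,1) g=1 f=8, (4,0) g=1 f=10]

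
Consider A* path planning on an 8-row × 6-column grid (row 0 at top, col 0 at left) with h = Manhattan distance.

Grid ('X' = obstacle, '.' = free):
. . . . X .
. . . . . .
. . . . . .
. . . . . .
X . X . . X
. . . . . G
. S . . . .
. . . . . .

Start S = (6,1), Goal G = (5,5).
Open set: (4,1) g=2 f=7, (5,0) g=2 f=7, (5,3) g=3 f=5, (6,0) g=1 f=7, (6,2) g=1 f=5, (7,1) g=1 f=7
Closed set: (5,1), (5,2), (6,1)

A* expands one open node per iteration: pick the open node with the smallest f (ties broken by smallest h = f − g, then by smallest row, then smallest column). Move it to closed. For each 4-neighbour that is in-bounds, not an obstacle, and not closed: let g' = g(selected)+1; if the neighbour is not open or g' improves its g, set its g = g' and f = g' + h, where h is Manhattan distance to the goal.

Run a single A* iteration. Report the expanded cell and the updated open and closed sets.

step 1: expand (5,3) (f=5, h=2) → closed; open now [(4,1) g=2 f=7, (4,3) g=4 f=7, (5,0) g=2 f=7, (5,4) g=4 f=5, (6,0) g=1 f=7, (6,2) g=1 f=5, (6,3) g=4 f=7, (7,1) g=1 f=7]

expanded=(5,3); open=[(4,1) g=2 f=7, (4,3) g=4 f=7, (5,0) g=2 f=7, (5,4) g=4 f=5, (6,0) g=1 f=7, (6,2) g=1 f=5, (6,3) g=4 f=7, (7,1) g=1 f=7]; closed=[(5,1), (5,2), (5,3), (6,1)]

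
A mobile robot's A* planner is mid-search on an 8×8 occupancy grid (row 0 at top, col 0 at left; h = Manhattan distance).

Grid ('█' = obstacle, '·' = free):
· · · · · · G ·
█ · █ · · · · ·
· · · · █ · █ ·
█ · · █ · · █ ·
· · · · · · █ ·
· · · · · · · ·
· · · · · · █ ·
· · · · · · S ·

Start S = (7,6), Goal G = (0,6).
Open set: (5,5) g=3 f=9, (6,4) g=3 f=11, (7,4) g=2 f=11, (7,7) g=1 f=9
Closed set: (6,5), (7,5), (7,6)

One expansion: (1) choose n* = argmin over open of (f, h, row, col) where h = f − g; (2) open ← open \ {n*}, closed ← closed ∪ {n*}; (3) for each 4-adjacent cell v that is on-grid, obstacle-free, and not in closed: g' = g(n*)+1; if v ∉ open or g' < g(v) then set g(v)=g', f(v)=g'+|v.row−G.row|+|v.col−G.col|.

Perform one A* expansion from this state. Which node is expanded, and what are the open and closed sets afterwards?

step 1: expand (5,5) (f=9, h=6) → closed; open now [(4,5) g=4 f=9, (5,4) g=4 f=11, (5,6) g=4 f=9, (6,4) g=3 f=11, (7,4) g=2 f=11, (7,7) g=1 f=9]

expanded=(5,5); open=[(4,5) g=4 f=9, (5,4) g=4 f=11, (5,6) g=4 f=9, (6,4) g=3 f=11, (7,4) g=2 f=11, (7,7) g=1 f=9]; closed=[(5,5), (6,5), (7,5), (7,6)]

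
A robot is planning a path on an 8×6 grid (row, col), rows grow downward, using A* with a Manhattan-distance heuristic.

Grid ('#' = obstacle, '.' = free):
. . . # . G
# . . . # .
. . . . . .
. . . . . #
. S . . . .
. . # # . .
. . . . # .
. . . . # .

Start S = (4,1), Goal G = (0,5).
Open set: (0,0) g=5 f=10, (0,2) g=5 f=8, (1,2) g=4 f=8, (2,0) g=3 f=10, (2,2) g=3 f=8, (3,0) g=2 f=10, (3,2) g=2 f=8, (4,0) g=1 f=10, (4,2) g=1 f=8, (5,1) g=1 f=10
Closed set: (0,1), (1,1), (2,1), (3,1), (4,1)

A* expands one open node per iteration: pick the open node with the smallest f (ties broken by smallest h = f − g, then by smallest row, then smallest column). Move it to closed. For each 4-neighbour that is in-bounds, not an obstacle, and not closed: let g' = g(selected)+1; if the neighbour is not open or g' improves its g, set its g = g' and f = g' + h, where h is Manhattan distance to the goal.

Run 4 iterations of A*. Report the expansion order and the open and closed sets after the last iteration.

order=[(0,2) → (1,2) → (1,3) → (2,2)]; open=[(0,0) g=5 f=10, (2,0) g=3 f=10, (2,3) g=4 f=8, (3,0) g=2 f=10, (3,2) g=2 f=8, (4,0) g=1 f=10, (4,2) g=1 f=8, (5,1) g=1 f=10]; closed=[(0,1), (0,2), (1,1), (1,2), (1,3), (2,1), (2,2), (3,1), (4,1)]

step 1: expand (0,2) (f=8, h=3) → closed; open now [(0,0) g=5 f=10, (1,2) g=4 f=8, (2,0) g=3 f=10, (2,2) g=3 f=8, (3,0) g=2 f=10, (3,2) g=2 f=8, (4,0) g=1 f=10, (4,2) g=1 f=8, (5,1) g=1 f=10]
step 2: expand (1,2) (f=8, h=4) → closed; open now [(0,0) g=5 f=10, (1,3) g=5 f=8, (2,0) g=3 f=10, (2,2) g=3 f=8, (3,0) g=2 f=10, (3,2) g=2 f=8, (4,0) g=1 f=10, (4,2) g=1 f=8, (5,1) g=1 f=10]
step 3: expand (1,3) (f=8, h=3) → closed; open now [(0,0) g=5 f=10, (2,0) g=3 f=10, (2,2) g=3 f=8, (2,3) g=6 f=10, (3,0) g=2 f=10, (3,2) g=2 f=8, (4,0) g=1 f=10, (4,2) g=1 f=8, (5,1) g=1 f=10]
step 4: expand (2,2) (f=8, h=5) → closed; open now [(0,0) g=5 f=10, (2,0) g=3 f=10, (2,3) g=4 f=8, (3,0) g=2 f=10, (3,2) g=2 f=8, (4,0) g=1 f=10, (4,2) g=1 f=8, (5,1) g=1 f=10]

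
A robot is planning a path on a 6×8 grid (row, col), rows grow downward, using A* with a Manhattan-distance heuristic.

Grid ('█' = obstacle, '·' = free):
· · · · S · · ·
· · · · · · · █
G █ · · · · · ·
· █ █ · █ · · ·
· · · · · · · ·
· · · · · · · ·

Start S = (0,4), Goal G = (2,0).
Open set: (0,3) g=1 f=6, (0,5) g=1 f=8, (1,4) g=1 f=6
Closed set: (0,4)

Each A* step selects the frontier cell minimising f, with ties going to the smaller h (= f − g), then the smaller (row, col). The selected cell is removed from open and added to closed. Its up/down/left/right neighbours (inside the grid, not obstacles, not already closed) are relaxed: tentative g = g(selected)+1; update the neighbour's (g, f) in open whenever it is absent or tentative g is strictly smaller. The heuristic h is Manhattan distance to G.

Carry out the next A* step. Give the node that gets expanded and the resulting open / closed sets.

step 1: expand (0,3) (f=6, h=5) → closed; open now [(0,2) g=2 f=6, (0,5) g=1 f=8, (1,3) g=2 f=6, (1,4) g=1 f=6]

expanded=(0,3); open=[(0,2) g=2 f=6, (0,5) g=1 f=8, (1,3) g=2 f=6, (1,4) g=1 f=6]; closed=[(0,3), (0,4)]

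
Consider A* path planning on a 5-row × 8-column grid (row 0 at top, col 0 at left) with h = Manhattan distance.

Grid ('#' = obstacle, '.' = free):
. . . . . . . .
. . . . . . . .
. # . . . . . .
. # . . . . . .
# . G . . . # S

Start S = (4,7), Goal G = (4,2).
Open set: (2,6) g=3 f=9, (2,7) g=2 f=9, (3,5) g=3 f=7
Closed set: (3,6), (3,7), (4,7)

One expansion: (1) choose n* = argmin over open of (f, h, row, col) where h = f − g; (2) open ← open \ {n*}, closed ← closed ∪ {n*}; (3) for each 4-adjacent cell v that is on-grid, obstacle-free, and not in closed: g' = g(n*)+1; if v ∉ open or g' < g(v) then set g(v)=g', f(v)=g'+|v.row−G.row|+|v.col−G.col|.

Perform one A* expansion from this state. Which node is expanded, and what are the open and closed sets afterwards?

step 1: expand (3,5) (f=7, h=4) → closed; open now [(2,5) g=4 f=9, (2,6) g=3 f=9, (2,7) g=2 f=9, (3,4) g=4 f=7, (4,5) g=4 f=7]

expanded=(3,5); open=[(2,5) g=4 f=9, (2,6) g=3 f=9, (2,7) g=2 f=9, (3,4) g=4 f=7, (4,5) g=4 f=7]; closed=[(3,5), (3,6), (3,7), (4,7)]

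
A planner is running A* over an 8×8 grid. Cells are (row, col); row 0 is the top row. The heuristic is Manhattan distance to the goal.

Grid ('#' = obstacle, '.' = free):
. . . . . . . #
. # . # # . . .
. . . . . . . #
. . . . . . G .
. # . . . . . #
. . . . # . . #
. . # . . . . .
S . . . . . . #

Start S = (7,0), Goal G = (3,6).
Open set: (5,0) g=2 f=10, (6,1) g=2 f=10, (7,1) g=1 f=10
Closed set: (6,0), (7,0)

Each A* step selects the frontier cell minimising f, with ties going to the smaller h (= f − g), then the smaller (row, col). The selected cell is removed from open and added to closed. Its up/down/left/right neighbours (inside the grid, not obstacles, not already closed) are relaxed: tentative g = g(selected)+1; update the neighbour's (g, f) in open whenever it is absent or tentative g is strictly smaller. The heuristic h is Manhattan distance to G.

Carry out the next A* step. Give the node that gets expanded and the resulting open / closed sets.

step 1: expand (5,0) (f=10, h=8) → closed; open now [(4,0) g=3 f=10, (5,1) g=3 f=10, (6,1) g=2 f=10, (7,1) g=1 f=10]

expanded=(5,0); open=[(4,0) g=3 f=10, (5,1) g=3 f=10, (6,1) g=2 f=10, (7,1) g=1 f=10]; closed=[(5,0), (6,0), (7,0)]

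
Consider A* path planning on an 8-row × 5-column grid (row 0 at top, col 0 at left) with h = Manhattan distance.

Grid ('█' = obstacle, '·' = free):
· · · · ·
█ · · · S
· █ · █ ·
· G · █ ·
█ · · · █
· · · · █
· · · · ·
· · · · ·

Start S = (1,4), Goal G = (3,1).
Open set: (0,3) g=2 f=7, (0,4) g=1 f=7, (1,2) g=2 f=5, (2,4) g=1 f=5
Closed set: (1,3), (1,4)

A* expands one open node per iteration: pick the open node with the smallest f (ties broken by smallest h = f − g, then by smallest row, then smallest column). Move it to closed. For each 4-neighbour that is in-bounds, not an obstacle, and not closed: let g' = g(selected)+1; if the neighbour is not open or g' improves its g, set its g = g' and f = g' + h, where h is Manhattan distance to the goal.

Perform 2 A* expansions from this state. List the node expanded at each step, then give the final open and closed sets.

order=[(1,2) → (1,1)]; open=[(0,1) g=4 f=7, (0,2) g=3 f=7, (0,3) g=2 f=7, (0,4) g=1 f=7, (2,2) g=3 f=5, (2,4) g=1 f=5]; closed=[(1,1), (1,2), (1,3), (1,4)]

step 1: expand (1,2) (f=5, h=3) → closed; open now [(0,2) g=3 f=7, (0,3) g=2 f=7, (0,4) g=1 f=7, (1,1) g=3 f=5, (2,2) g=3 f=5, (2,4) g=1 f=5]
step 2: expand (1,1) (f=5, h=2) → closed; open now [(0,1) g=4 f=7, (0,2) g=3 f=7, (0,3) g=2 f=7, (0,4) g=1 f=7, (2,2) g=3 f=5, (2,4) g=1 f=5]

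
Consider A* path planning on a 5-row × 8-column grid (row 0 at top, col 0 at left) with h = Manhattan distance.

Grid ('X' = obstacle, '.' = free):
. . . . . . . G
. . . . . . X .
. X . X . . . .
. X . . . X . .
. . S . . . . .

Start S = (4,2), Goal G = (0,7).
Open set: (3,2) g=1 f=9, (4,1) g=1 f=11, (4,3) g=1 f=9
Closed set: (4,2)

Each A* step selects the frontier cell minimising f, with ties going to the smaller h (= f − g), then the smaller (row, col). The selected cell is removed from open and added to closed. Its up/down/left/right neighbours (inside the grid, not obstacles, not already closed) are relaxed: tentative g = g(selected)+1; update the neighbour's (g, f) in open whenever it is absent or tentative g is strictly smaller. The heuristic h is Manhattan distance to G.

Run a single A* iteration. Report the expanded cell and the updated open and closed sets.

expanded=(3,2); open=[(2,2) g=2 f=9, (3,3) g=2 f=9, (4,1) g=1 f=11, (4,3) g=1 f=9]; closed=[(3,2), (4,2)]

step 1: expand (3,2) (f=9, h=8) → closed; open now [(2,2) g=2 f=9, (3,3) g=2 f=9, (4,1) g=1 f=11, (4,3) g=1 f=9]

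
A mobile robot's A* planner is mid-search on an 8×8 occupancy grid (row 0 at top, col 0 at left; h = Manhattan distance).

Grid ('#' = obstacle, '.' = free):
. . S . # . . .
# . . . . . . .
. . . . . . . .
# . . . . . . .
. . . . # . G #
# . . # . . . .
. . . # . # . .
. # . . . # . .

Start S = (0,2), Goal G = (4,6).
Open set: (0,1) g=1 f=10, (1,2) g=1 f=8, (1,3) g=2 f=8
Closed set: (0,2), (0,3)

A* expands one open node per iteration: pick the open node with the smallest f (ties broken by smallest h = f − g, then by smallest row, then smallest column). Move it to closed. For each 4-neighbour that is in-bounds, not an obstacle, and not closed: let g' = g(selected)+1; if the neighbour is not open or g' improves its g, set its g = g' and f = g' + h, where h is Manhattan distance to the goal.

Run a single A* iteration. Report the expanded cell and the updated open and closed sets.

expanded=(1,3); open=[(0,1) g=1 f=10, (1,2) g=1 f=8, (1,4) g=3 f=8, (2,3) g=3 f=8]; closed=[(0,2), (0,3), (1,3)]

step 1: expand (1,3) (f=8, h=6) → closed; open now [(0,1) g=1 f=10, (1,2) g=1 f=8, (1,4) g=3 f=8, (2,3) g=3 f=8]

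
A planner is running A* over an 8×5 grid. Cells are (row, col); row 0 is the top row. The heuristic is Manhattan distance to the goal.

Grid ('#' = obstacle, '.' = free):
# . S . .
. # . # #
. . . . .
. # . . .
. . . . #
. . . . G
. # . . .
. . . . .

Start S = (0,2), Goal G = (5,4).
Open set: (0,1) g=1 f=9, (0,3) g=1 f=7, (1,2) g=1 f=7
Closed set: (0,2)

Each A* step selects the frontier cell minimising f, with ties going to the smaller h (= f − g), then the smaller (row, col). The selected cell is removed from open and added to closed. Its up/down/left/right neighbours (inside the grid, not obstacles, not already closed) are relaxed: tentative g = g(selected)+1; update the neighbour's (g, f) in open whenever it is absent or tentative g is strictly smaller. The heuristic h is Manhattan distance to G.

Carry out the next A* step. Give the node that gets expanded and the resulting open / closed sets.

step 1: expand (0,3) (f=7, h=6) → closed; open now [(0,1) g=1 f=9, (0,4) g=2 f=7, (1,2) g=1 f=7]

expanded=(0,3); open=[(0,1) g=1 f=9, (0,4) g=2 f=7, (1,2) g=1 f=7]; closed=[(0,2), (0,3)]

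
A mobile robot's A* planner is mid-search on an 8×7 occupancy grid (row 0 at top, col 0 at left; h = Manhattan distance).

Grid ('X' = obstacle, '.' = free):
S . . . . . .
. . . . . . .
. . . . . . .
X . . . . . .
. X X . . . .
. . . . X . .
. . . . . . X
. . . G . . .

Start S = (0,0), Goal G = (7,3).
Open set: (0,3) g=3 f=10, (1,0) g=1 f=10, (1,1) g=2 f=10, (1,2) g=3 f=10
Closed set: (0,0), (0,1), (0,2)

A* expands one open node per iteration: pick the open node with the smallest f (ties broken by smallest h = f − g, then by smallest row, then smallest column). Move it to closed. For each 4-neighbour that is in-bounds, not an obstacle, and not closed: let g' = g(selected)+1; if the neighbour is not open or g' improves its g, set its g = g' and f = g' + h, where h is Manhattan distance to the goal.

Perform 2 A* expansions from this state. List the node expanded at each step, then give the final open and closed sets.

order=[(0,3) → (1,3)]; open=[(0,4) g=4 f=12, (1,0) g=1 f=10, (1,1) g=2 f=10, (1,2) g=3 f=10, (1,4) g=5 f=12, (2,3) g=5 f=10]; closed=[(0,0), (0,1), (0,2), (0,3), (1,3)]

step 1: expand (0,3) (f=10, h=7) → closed; open now [(0,4) g=4 f=12, (1,0) g=1 f=10, (1,1) g=2 f=10, (1,2) g=3 f=10, (1,3) g=4 f=10]
step 2: expand (1,3) (f=10, h=6) → closed; open now [(0,4) g=4 f=12, (1,0) g=1 f=10, (1,1) g=2 f=10, (1,2) g=3 f=10, (1,4) g=5 f=12, (2,3) g=5 f=10]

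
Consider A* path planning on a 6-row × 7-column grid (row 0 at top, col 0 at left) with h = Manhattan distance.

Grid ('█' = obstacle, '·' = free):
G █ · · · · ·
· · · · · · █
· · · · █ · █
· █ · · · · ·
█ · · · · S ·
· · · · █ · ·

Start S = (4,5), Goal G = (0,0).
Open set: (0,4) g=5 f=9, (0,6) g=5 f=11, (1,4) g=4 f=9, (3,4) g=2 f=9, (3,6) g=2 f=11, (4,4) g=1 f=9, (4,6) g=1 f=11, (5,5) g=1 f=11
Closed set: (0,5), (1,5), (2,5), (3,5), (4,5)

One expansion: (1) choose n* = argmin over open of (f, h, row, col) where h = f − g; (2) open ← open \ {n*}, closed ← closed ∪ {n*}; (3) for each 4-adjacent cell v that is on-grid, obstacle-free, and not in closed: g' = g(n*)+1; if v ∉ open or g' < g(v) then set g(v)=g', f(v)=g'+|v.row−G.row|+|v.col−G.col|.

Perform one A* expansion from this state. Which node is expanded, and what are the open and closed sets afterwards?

expanded=(0,4); open=[(0,3) g=6 f=9, (0,6) g=5 f=11, (1,4) g=4 f=9, (3,4) g=2 f=9, (3,6) g=2 f=11, (4,4) g=1 f=9, (4,6) g=1 f=11, (5,5) g=1 f=11]; closed=[(0,4), (0,5), (1,5), (2,5), (3,5), (4,5)]

step 1: expand (0,4) (f=9, h=4) → closed; open now [(0,3) g=6 f=9, (0,6) g=5 f=11, (1,4) g=4 f=9, (3,4) g=2 f=9, (3,6) g=2 f=11, (4,4) g=1 f=9, (4,6) g=1 f=11, (5,5) g=1 f=11]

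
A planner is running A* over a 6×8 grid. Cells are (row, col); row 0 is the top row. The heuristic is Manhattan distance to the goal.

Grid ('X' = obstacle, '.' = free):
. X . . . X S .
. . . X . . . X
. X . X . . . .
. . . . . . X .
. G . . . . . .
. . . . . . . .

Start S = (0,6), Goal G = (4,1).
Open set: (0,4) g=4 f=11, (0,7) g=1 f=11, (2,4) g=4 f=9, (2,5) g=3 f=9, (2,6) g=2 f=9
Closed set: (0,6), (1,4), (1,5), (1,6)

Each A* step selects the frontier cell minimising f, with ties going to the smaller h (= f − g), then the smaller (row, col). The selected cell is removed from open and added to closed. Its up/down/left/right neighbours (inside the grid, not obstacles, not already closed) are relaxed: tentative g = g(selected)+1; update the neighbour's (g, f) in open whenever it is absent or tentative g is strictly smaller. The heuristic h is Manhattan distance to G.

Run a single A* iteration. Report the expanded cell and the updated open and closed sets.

expanded=(2,4); open=[(0,4) g=4 f=11, (0,7) g=1 f=11, (2,5) g=3 f=9, (2,6) g=2 f=9, (3,4) g=5 f=9]; closed=[(0,6), (1,4), (1,5), (1,6), (2,4)]

step 1: expand (2,4) (f=9, h=5) → closed; open now [(0,4) g=4 f=11, (0,7) g=1 f=11, (2,5) g=3 f=9, (2,6) g=2 f=9, (3,4) g=5 f=9]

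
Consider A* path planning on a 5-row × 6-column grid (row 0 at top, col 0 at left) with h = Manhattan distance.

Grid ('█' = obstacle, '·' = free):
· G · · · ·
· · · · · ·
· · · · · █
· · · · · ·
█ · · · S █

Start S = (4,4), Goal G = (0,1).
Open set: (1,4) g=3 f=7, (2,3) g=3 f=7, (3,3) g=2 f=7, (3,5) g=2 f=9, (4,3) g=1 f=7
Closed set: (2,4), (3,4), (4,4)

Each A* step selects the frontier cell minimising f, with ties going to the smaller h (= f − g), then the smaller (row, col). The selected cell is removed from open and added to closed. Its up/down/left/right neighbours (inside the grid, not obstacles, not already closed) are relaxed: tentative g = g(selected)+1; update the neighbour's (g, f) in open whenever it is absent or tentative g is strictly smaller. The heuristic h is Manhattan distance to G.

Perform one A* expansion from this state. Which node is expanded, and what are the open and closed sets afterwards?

step 1: expand (1,4) (f=7, h=4) → closed; open now [(0,4) g=4 f=7, (1,3) g=4 f=7, (1,5) g=4 f=9, (2,3) g=3 f=7, (3,3) g=2 f=7, (3,5) g=2 f=9, (4,3) g=1 f=7]

expanded=(1,4); open=[(0,4) g=4 f=7, (1,3) g=4 f=7, (1,5) g=4 f=9, (2,3) g=3 f=7, (3,3) g=2 f=7, (3,5) g=2 f=9, (4,3) g=1 f=7]; closed=[(1,4), (2,4), (3,4), (4,4)]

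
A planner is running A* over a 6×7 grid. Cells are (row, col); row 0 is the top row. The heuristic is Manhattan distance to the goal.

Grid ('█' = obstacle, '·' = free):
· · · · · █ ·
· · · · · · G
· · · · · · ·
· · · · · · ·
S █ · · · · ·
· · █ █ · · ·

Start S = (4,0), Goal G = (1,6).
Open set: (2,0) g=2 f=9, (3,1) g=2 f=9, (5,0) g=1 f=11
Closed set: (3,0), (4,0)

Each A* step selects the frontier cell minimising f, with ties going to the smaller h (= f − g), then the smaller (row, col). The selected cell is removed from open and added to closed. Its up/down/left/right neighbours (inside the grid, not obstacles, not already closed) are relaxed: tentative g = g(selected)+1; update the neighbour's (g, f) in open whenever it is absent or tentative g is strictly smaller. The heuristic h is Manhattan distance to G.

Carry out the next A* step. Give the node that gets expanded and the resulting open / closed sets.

step 1: expand (2,0) (f=9, h=7) → closed; open now [(1,0) g=3 f=9, (2,1) g=3 f=9, (3,1) g=2 f=9, (5,0) g=1 f=11]

expanded=(2,0); open=[(1,0) g=3 f=9, (2,1) g=3 f=9, (3,1) g=2 f=9, (5,0) g=1 f=11]; closed=[(2,0), (3,0), (4,0)]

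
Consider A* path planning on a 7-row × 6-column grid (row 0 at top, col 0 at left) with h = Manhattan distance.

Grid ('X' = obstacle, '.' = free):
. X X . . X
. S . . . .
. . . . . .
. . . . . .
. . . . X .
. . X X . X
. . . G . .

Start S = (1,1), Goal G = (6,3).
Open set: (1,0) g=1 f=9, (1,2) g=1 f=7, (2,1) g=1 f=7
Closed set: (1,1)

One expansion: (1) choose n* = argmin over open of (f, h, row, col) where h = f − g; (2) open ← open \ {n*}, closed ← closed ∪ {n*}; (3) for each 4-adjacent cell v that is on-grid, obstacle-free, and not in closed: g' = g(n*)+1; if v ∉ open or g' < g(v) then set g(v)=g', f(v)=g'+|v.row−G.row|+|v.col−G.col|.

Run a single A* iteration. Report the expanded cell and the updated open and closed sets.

step 1: expand (1,2) (f=7, h=6) → closed; open now [(1,0) g=1 f=9, (1,3) g=2 f=7, (2,1) g=1 f=7, (2,2) g=2 f=7]

expanded=(1,2); open=[(1,0) g=1 f=9, (1,3) g=2 f=7, (2,1) g=1 f=7, (2,2) g=2 f=7]; closed=[(1,1), (1,2)]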